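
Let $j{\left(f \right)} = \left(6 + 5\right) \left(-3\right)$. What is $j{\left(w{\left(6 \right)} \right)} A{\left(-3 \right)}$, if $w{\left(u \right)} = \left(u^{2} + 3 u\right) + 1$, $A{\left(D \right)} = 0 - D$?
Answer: $-99$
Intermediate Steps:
$A{\left(D \right)} = - D$
$w{\left(u \right)} = 1 + u^{2} + 3 u$
$j{\left(f \right)} = -33$ ($j{\left(f \right)} = 11 \left(-3\right) = -33$)
$j{\left(w{\left(6 \right)} \right)} A{\left(-3 \right)} = - 33 \left(\left(-1\right) \left(-3\right)\right) = \left(-33\right) 3 = -99$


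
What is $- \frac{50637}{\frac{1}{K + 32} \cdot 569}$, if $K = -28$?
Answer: $- \frac{202548}{569} \approx -355.97$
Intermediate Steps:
$- \frac{50637}{\frac{1}{K + 32} \cdot 569} = - \frac{50637}{\frac{1}{-28 + 32} \cdot 569} = - \frac{50637}{\frac{1}{4} \cdot 569} = - \frac{50637}{\frac{569}{4}} = \left(-50637\right) \frac{4}{569} = - \frac{202548}{569}$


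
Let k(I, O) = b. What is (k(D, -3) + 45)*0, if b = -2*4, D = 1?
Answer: 0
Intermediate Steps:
b = -8
k(I, O) = -8
(k(D, -3) + 45)*0 = (-8 + 45)*0 = 37*0 = 0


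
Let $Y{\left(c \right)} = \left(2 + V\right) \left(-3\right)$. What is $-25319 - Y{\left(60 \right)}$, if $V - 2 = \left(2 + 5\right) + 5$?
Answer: $-25271$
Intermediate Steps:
$V = 14$ ($V = 2 + \left(\left(2 + 5\right) + 5\right) = 2 + \left(7 + 5\right) = 2 + 12 = 14$)
$Y{\left(c \right)} = -48$ ($Y{\left(c \right)} = \left(2 + 14\right) \left(-3\right) = 16 \left(-3\right) = -48$)
$-25319 - Y{\left(60 \right)} = -25319 - -48 = -25319 + 48 = -25271$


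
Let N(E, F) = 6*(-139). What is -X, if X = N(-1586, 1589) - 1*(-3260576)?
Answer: -3259742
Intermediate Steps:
N(E, F) = -834
X = 3259742 (X = -834 - 1*(-3260576) = -834 + 3260576 = 3259742)
-X = -1*3259742 = -3259742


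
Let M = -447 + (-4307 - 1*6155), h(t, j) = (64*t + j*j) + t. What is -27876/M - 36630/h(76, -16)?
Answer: -42458829/9447194 ≈ -4.4943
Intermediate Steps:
h(t, j) = j**2 + 65*t (h(t, j) = (64*t + j**2) + t = (j**2 + 64*t) + t = j**2 + 65*t)
M = -10909 (M = -447 + (-4307 - 6155) = -447 - 10462 = -10909)
-27876/M - 36630/h(76, -16) = -27876/(-10909) - 36630/((-16)**2 + 65*76) = -27876*(-1/10909) - 36630/(256 + 4940) = 27876/10909 - 36630/5196 = 27876/10909 - 36630*1/5196 = 27876/10909 - 6105/866 = -42458829/9447194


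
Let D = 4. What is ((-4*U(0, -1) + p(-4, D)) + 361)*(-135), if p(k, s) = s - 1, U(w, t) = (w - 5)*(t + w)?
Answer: -46440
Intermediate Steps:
U(w, t) = (-5 + w)*(t + w)
p(k, s) = -1 + s
((-4*U(0, -1) + p(-4, D)) + 361)*(-135) = ((-4*(0² - 5*(-1) - 5*0 - 1*0) + (-1 + 4)) + 361)*(-135) = ((-4*(0 + 5 + 0 + 0) + 3) + 361)*(-135) = ((-4*5 + 3) + 361)*(-135) = ((-20 + 3) + 361)*(-135) = (-17 + 361)*(-135) = 344*(-135) = -46440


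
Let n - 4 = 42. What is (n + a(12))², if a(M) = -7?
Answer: 1521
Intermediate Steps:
n = 46 (n = 4 + 42 = 46)
(n + a(12))² = (46 - 7)² = 39² = 1521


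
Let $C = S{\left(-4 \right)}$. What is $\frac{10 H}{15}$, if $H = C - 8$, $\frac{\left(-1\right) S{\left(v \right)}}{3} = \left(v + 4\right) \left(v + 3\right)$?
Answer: $- \frac{16}{3} \approx -5.3333$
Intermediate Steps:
$S{\left(v \right)} = - 3 \left(3 + v\right) \left(4 + v\right)$ ($S{\left(v \right)} = - 3 \left(v + 4\right) \left(v + 3\right) = - 3 \left(4 + v\right) \left(3 + v\right) = - 3 \left(3 + v\right) \left(4 + v\right)$)
$C = 0$ ($C = -36 - -84 - 3 \left(-4\right)^{2} = -36 + 84 - 48 = 0$)
$H = -8$ ($H = 0 - 8 = -8$)
$\frac{10 H}{15} = \frac{10 \left(-8\right)}{15} = \left(-80\right) \frac{1}{15} = - \frac{16}{3}$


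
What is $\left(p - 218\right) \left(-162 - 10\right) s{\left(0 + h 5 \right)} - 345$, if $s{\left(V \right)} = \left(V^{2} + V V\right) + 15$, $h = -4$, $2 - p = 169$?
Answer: $53968955$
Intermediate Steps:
$p = -167$ ($p = 2 - 169 = -167$)
$s{\left(V \right)} = 15 + 2 V^{2}$ ($s{\left(V \right)} = \left(V^{2} + V^{2}\right) + 15 = 2 V^{2} + 15 = 15 + 2 V^{2}$)
$\left(p - 218\right) \left(-162 - 10\right) s{\left(0 + h 5 \right)} - 345 = \left(-167 - 218\right) \left(-162 - 10\right) \left(15 + 2 \left(0 - 20\right)^{2}\right) - 345 = \left(-385\right) \left(-172\right) \left(15 + 2 \left(0 - 20\right)^{2}\right) - 345 = 66220 \left(15 + 2 \left(-20\right)^{2}\right) - 345 = 66220 \left(15 + 2 \cdot 400\right) - 345 = 66220 \left(15 + 800\right) - 345 = 66220 \cdot 815 - 345 = 53969300 - 345 = 53968955$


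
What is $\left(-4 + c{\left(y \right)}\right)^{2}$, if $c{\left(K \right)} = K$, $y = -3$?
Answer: $49$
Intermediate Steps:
$\left(-4 + c{\left(y \right)}\right)^{2} = \left(-4 - 3\right)^{2} = \left(-7\right)^{2} = 49$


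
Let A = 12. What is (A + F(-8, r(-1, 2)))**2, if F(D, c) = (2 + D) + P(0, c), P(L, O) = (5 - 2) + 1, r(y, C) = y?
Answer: 100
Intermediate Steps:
P(L, O) = 4 (P(L, O) = 3 + 1 = 4)
F(D, c) = 6 + D (F(D, c) = (2 + D) + 4 = 6 + D)
(A + F(-8, r(-1, 2)))**2 = (12 + (6 - 8))**2 = (12 - 2)**2 = 10**2 = 100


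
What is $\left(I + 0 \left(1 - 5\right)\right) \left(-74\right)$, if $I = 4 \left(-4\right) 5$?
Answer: $5920$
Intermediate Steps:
$I = -80$ ($I = \left(-16\right) 5 = -80$)
$\left(I + 0 \left(1 - 5\right)\right) \left(-74\right) = \left(-80 + 0 \left(1 - 5\right)\right) \left(-74\right) = \left(-80 + 0 \left(-4\right)\right) \left(-74\right) = \left(-80 + 0\right) \left(-74\right) = \left(-80\right) \left(-74\right) = 5920$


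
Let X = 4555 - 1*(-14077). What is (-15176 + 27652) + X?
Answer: 31108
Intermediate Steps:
X = 18632 (X = 4555 + 14077 = 18632)
(-15176 + 27652) + X = (-15176 + 27652) + 18632 = 12476 + 18632 = 31108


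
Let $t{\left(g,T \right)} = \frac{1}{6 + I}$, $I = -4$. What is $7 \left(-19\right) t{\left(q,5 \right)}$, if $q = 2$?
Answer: $- \frac{133}{2} \approx -66.5$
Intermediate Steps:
$t{\left(g,T \right)} = \frac{1}{2}$ ($t{\left(g,T \right)} = \frac{1}{6 - 4} = \frac{1}{2}$)
$7 \left(-19\right) t{\left(q,5 \right)} = 7 \left(-19\right) \frac{1}{2} = \left(-133\right) \frac{1}{2} = - \frac{133}{2}$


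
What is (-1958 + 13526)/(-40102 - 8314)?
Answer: -723/3026 ≈ -0.23893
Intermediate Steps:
(-1958 + 13526)/(-40102 - 8314) = 11568/(-48416) = 11568*(-1/48416) = -723/3026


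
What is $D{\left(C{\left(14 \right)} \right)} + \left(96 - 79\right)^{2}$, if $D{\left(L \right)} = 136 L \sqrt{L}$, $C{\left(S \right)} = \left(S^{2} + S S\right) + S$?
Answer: $289 + 55216 \sqrt{406} \approx 1.1129 \cdot 10^{6}$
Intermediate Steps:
$C{\left(S \right)} = S + 2 S^{2}$ ($C{\left(S \right)} = \left(S^{2} + S^{2}\right) + S = 2 S^{2} + S = S + 2 S^{2}$)
$D{\left(L \right)} = 136 L^{\frac{3}{2}}$
$D{\left(C{\left(14 \right)} \right)} + \left(96 - 79\right)^{2} = 136 \left(14 \left(1 + 2 \cdot 14\right)\right)^{\frac{3}{2}} + \left(96 - 79\right)^{2} = 136 \left(14 \left(1 + 28\right)\right)^{\frac{3}{2}} + 17^{2} = 136 \left(14 \cdot 29\right)^{\frac{3}{2}} + 289 = 136 \cdot 406^{\frac{3}{2}} + 289 = 136 \cdot 406 \sqrt{406} + 289 = 55216 \sqrt{406} + 289 = 289 + 55216 \sqrt{406}$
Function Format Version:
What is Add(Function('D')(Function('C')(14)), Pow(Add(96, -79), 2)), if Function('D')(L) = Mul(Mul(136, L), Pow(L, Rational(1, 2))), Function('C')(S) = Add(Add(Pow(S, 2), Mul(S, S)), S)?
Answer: Add(289, Mul(55216, Pow(406, Rational(1, 2)))) ≈ 1.1129e+6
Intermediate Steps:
Function('C')(S) = Add(S, Mul(2, Pow(S, 2))) (Function('C')(S) = Add(Add(Pow(S, 2), Pow(S, 2)), S) = Add(Mul(2, Pow(S, 2)), S) = Add(S, Mul(2, Pow(S, 2))))
Function('D')(L) = Mul(136, Pow(L, Rational(3, 2)))
Add(Function('D')(Function('C')(14)), Pow(Add(96, -79), 2)) = Add(Mul(136, Pow(Mul(14, Add(1, Mul(2, 14))), Rational(3, 2))), Pow(Add(96, -79), 2)) = Add(Mul(136, Pow(Mul(14, Add(1, 28)), Rational(3, 2))), Pow(17, 2)) = Add(Mul(136, Pow(Mul(14, 29), Rational(3, 2))), 289) = Add(Mul(136, Pow(406, Rational(3, 2))), 289) = Add(Mul(136, Mul(406, Pow(406, Rational(1, 2)))), 289) = Add(Mul(55216, Pow(406, Rational(1, 2))), 289) = Add(289, Mul(55216, Pow(406, Rational(1, 2))))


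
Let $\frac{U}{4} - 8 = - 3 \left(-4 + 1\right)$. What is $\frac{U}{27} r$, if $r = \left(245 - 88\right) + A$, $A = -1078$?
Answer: $- \frac{20876}{9} \approx -2319.6$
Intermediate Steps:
$r = -921$ ($r = \left(245 - 88\right) - 1078 = 157 - 1078 = -921$)
$U = 68$ ($U = 32 + 4 \left(- 3 \left(-4 + 1\right)\right) = 32 + 4 \left(\left(-3\right) \left(-3\right)\right) = 32 + 4 \cdot 9 = 32 + 36 = 68$)
$\frac{U}{27} r = \frac{68}{27} \left(-921\right) = - \frac{20876}{9}$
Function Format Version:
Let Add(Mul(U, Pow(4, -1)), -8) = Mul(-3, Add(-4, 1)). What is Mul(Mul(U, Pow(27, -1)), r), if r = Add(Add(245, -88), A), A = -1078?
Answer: Rational(-20876, 9) ≈ -2319.6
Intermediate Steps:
r = -921 (r = Add(Add(245, -88), -1078) = Add(157, -1078) = -921)
U = 68 (U = Add(32, Mul(4, Mul(-3, Add(-4, 1)))) = Add(32, Mul(4, Mul(-3, -3))) = Add(32, Mul(4, 9)) = Add(32, 36) = 68)
Mul(Mul(U, Pow(27, -1)), r) = Mul(Mul(68, Pow(27, -1)), -921) = Mul(Mul(68, Rational(1, 27)), -921) = Mul(Rational(68, 27), -921) = Rational(-20876, 9)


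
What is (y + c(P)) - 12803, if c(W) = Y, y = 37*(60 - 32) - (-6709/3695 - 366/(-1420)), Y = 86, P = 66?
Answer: -6128086449/524690 ≈ -11679.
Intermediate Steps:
y = 544396281/524690 (y = 37*28 - (-6709*1/3695 - 366*(-1/1420)) = 1036 - (-6709/3695 + 183/710) = 1036 - 1*(-817441/524690) = 1036 + 817441/524690 = 544396281/524690 ≈ 1037.6)
c(W) = 86
(y + c(P)) - 12803 = (544396281/524690 + 86) - 12803 = 589519621/524690 - 12803 = -6128086449/524690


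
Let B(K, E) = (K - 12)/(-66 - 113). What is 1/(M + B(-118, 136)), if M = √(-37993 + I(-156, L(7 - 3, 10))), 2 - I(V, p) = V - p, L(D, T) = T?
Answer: 4654/242393545 - 32041*I*√1513/242393545 ≈ 1.92e-5 - 0.0051417*I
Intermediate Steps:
I(V, p) = 2 + p - V (I(V, p) = 2 - (V - p) = 2 + (p - V) = 2 + p - V)
M = 5*I*√1513 (M = √(-37993 + (2 + 10 - 1*(-156))) = √(-37993 + (2 + 10 + 156)) = √(-37993 + 168) = √(-37825) = 5*I*√1513 ≈ 194.49*I)
B(K, E) = 12/179 - K/179 (B(K, E) = (-12 + K)/(-179) = (-12 + K)*(-1/179) = 12/179 - K/179)
1/(M + B(-118, 136)) = 1/(5*I*√1513 + (12/179 - 1/179*(-118))) = 1/(5*I*√1513 + (12/179 + 118/179)) = 1/(5*I*√1513 + 130/179) = 1/(130/179 + 5*I*√1513)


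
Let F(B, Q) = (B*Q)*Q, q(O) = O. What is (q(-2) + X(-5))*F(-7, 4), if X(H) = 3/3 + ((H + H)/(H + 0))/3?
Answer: 112/3 ≈ 37.333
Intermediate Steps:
F(B, Q) = B*Q²
X(H) = 5/3 (X(H) = 3*(⅓) + ((2*H)/H)*(⅓) = 1 + 2*(⅓) = 1 + ⅔ = 5/3)
(q(-2) + X(-5))*F(-7, 4) = (-2 + 5/3)*(-7*4²) = -(-7)*16/3 = -⅓*(-112) = 112/3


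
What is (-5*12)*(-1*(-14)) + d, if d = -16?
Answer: -856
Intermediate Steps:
(-5*12)*(-1*(-14)) + d = (-5*12)*(-1*(-14)) - 16 = -60*14 - 16 = -840 - 16 = -856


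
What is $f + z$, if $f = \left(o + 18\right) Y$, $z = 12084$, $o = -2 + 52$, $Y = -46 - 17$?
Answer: $7800$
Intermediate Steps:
$Y = -63$
$o = 50$
$f = -4284$ ($f = \left(50 + 18\right) \left(-63\right) = 68 \left(-63\right) = -4284$)
$f + z = -4284 + 12084 = 7800$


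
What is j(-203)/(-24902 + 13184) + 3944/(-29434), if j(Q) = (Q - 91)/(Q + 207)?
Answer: -2097733/16424172 ≈ -0.12772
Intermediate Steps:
j(Q) = (-91 + Q)/(207 + Q)
j(-203)/(-24902 + 13184) + 3944/(-29434) = ((-91 - 203)/(207 - 203))/(-24902 + 13184) + 3944/(-29434) = (-294/4)/(-11718) + 3944*(-1/29434) = ((¼)*(-294))*(-1/11718) - 1972/14717 = -147/2*(-1/11718) - 1972/14717 = 7/1116 - 1972/14717 = -2097733/16424172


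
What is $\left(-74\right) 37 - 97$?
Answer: $-2835$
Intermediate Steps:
$\left(-74\right) 37 - 97 = -2738 - 97 = -2835$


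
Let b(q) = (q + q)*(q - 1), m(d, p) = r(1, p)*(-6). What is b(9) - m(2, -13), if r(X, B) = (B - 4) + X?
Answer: 48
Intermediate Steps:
r(X, B) = -4 + B + X (r(X, B) = (-4 + B) + X = -4 + B + X)
m(d, p) = 18 - 6*p (m(d, p) = (-4 + p + 1)*(-6) = (-3 + p)*(-6) = 18 - 6*p)
b(q) = 2*q*(-1 + q) (b(q) = (2*q)*(-1 + q) = 2*q*(-1 + q))
b(9) - m(2, -13) = 2*9*(-1 + 9) - (18 - 6*(-13)) = 2*9*8 - (18 + 78) = 144 - 1*96 = 144 - 96 = 48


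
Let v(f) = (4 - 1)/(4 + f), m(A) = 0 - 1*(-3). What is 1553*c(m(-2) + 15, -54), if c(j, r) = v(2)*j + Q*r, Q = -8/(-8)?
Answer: -69885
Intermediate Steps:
m(A) = 3 (m(A) = 0 + 3 = 3)
v(f) = 3/(4 + f)
Q = 1 (Q = -8*(-⅛) = 1)
c(j, r) = r + j/2 (c(j, r) = (3/(4 + 2))*j + 1*r = (3/6)*j + r = (3*(⅙))*j + r = j/2 + r = r + j/2)
1553*c(m(-2) + 15, -54) = 1553*(-54 + (3 + 15)/2) = 1553*(-54 + (½)*18) = 1553*(-54 + 9) = 1553*(-45) = -69885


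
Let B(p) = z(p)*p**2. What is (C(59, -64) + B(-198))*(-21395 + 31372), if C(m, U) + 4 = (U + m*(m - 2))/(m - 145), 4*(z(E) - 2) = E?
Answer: -1597836334391/86 ≈ -1.8579e+10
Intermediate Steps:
z(E) = 2 + E/4
C(m, U) = -4 + (U + m*(-2 + m))/(-145 + m) (C(m, U) = -4 + (U + m*(m - 2))/(m - 145) = -4 + (U + m*(-2 + m))/(-145 + m))
B(p) = p**2*(2 + p/4) (B(p) = (2 + p/4)*p**2 = p**2*(2 + p/4))
(C(59, -64) + B(-198))*(-21395 + 31372) = ((580 - 64 + 59**2 - 6*59)/(-145 + 59) + (1/4)*(-198)**2*(8 - 198))*(-21395 + 31372) = ((580 - 64 + 3481 - 354)/(-86) + (1/4)*39204*(-190))*9977 = (-1/86*3643 - 1862190)*9977 = (-3643/86 - 1862190)*9977 = -160151983/86*9977 = -1597836334391/86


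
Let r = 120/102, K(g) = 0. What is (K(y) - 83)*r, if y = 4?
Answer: -1660/17 ≈ -97.647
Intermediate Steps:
r = 20/17 (r = 120*(1/102) = 20/17 ≈ 1.1765)
(K(y) - 83)*r = (0 - 83)*(20/17) = -83*20/17 = -1660/17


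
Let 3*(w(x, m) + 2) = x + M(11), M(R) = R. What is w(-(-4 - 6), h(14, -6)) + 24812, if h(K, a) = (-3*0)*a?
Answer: 24817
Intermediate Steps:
h(K, a) = 0 (h(K, a) = 0*a = 0)
w(x, m) = 5/3 + x/3 (w(x, m) = -2 + (x + 11)/3 = -2 + (11 + x)/3 = -2 + (11/3 + x/3) = 5/3 + x/3)
w(-(-4 - 6), h(14, -6)) + 24812 = (5/3 + (-(-4 - 6))/3) + 24812 = (5/3 + (-1*(-10))/3) + 24812 = (5/3 + (1/3)*10) + 24812 = (5/3 + 10/3) + 24812 = 5 + 24812 = 24817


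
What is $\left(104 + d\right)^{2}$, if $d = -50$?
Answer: $2916$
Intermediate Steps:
$\left(104 + d\right)^{2} = \left(104 - 50\right)^{2} = 54^{2} = 2916$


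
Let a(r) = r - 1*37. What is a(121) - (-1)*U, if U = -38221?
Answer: -38137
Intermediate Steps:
a(r) = -37 + r (a(r) = r - 37 = -37 + r)
a(121) - (-1)*U = (-37 + 121) - (-1)*(-38221) = 84 - 1*38221 = 84 - 38221 = -38137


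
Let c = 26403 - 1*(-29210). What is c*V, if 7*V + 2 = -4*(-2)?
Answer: 333678/7 ≈ 47668.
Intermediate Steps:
c = 55613 (c = 26403 + 29210 = 55613)
V = 6/7 (V = -2/7 + (-4*(-2))/7 = -2/7 + (⅐)*8 = -2/7 + 8/7 = 6/7 ≈ 0.85714)
c*V = 55613*(6/7) = 333678/7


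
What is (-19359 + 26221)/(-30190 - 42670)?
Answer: -3431/36430 ≈ -0.094181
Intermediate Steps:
(-19359 + 26221)/(-30190 - 42670) = 6862/(-72860) = 6862*(-1/72860) = -3431/36430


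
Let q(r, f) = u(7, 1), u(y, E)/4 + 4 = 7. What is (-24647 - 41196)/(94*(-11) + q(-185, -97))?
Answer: 65843/1022 ≈ 64.426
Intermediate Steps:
u(y, E) = 12 (u(y, E) = -16 + 4*7 = -16 + 28 = 12)
q(r, f) = 12
(-24647 - 41196)/(94*(-11) + q(-185, -97)) = (-24647 - 41196)/(94*(-11) + 12) = -65843/(-1034 + 12) = -65843/(-1022) = -65843*(-1/1022) = 65843/1022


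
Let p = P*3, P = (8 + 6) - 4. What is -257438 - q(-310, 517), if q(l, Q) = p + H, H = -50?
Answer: -257418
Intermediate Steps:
P = 10 (P = 14 - 4 = 10)
p = 30 (p = 10*3 = 30)
q(l, Q) = -20 (q(l, Q) = 30 - 50 = -20)
-257438 - q(-310, 517) = -257438 - 1*(-20) = -257438 + 20 = -257418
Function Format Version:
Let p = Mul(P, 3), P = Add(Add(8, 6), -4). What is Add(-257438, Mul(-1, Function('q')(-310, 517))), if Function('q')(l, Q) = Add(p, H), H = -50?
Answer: -257418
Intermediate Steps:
P = 10 (P = Add(14, -4) = 10)
p = 30 (p = Mul(10, 3) = 30)
Function('q')(l, Q) = -20 (Function('q')(l, Q) = Add(30, -50) = -20)
Add(-257438, Mul(-1, Function('q')(-310, 517))) = Add(-257438, Mul(-1, -20)) = Add(-257438, 20) = -257418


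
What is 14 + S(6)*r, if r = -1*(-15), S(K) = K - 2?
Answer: 74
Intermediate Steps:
S(K) = -2 + K
r = 15
14 + S(6)*r = 14 + (-2 + 6)*15 = 14 + 4*15 = 14 + 60 = 74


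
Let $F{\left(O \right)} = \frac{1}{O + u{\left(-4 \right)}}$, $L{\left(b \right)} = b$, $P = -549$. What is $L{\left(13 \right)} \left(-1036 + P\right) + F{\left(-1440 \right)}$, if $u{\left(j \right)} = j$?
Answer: $- \frac{29753621}{1444} \approx -20605.0$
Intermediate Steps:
$F{\left(O \right)} = \frac{1}{-4 + O}$ ($F{\left(O \right)} = \frac{1}{O - 4} = \frac{1}{-4 + O}$)
$L{\left(13 \right)} \left(-1036 + P\right) + F{\left(-1440 \right)} = 13 \left(-1036 - 549\right) + \frac{1}{-4 - 1440} = 13 \left(-1585\right) + \frac{1}{-1444} = -20605 - \frac{1}{1444} = - \frac{29753621}{1444}$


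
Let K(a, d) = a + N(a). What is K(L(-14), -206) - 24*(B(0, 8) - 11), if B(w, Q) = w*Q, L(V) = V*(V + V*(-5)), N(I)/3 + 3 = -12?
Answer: -565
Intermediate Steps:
N(I) = -45 (N(I) = -9 + 3*(-12) = -9 - 36 = -45)
L(V) = -4*V² (L(V) = V*(V - 5*V) = V*(-4*V) = -4*V²)
B(w, Q) = Q*w
K(a, d) = -45 + a (K(a, d) = a - 45 = -45 + a)
K(L(-14), -206) - 24*(B(0, 8) - 11) = (-45 - 4*(-14)²) - 24*(8*0 - 11) = (-45 - 4*196) - 24*(0 - 11) = (-45 - 784) - 24*(-11) = -829 + 264 = -565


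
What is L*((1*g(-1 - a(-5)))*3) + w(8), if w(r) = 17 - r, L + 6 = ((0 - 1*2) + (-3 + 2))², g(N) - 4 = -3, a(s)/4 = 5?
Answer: 18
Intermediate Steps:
a(s) = 20 (a(s) = 4*5 = 20)
g(N) = 1 (g(N) = 4 - 3 = 1)
L = 3 (L = -6 + ((0 - 1*2) + (-3 + 2))² = -6 + ((0 - 2) - 1)² = -6 + (-2 - 1)² = -6 + (-3)² = -6 + 9 = 3)
L*((1*g(-1 - a(-5)))*3) + w(8) = 3*((1*1)*3) + (17 - 1*8) = 3*(1*3) + (17 - 8) = 3*3 + 9 = 9 + 9 = 18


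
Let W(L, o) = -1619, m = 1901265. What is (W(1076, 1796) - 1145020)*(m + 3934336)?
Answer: -6691327695039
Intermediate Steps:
(W(1076, 1796) - 1145020)*(m + 3934336) = (-1619 - 1145020)*(1901265 + 3934336) = -1146639*5835601 = -6691327695039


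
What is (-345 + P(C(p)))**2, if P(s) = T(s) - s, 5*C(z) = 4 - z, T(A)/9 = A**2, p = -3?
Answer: 67551961/625 ≈ 1.0808e+5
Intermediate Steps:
T(A) = 9*A**2
C(z) = 4/5 - z/5 (C(z) = (4 - z)/5 = 4/5 - z/5)
P(s) = -s + 9*s**2 (P(s) = 9*s**2 - s = -s + 9*s**2)
(-345 + P(C(p)))**2 = (-345 + (4/5 - 1/5*(-3))*(-1 + 9*(4/5 - 1/5*(-3))))**2 = (-345 + (4/5 + 3/5)*(-1 + 9*(4/5 + 3/5)))**2 = (-345 + 7*(-1 + 9*(7/5))/5)**2 = (-345 + 7*(-1 + 63/5)/5)**2 = (-345 + (7/5)*(58/5))**2 = (-345 + 406/25)**2 = (-8219/25)**2 = 67551961/625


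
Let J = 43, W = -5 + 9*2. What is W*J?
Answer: 559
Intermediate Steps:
W = 13 (W = -5 + 18 = 13)
W*J = 13*43 = 559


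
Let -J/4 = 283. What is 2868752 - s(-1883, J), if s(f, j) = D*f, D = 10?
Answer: 2887582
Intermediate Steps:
J = -1132 (J = -4*283 = -1132)
s(f, j) = 10*f
2868752 - s(-1883, J) = 2868752 - 10*(-1883) = 2868752 - 1*(-18830) = 2868752 + 18830 = 2887582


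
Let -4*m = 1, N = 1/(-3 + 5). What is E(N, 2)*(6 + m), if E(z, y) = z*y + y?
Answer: 69/4 ≈ 17.250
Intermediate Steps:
N = ½ (N = 1/2 = ½ ≈ 0.50000)
m = -¼ (m = -¼*1 = -¼ ≈ -0.25000)
E(z, y) = y + y*z (E(z, y) = y*z + y = y + y*z)
E(N, 2)*(6 + m) = (2*(1 + ½))*(6 - ¼) = (2*(3/2))*(23/4) = 3*(23/4) = 69/4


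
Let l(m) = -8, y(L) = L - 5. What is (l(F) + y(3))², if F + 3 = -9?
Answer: 100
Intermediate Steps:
y(L) = -5 + L
F = -12 (F = -3 - 9 = -12)
(l(F) + y(3))² = (-8 + (-5 + 3))² = (-8 - 2)² = (-10)² = 100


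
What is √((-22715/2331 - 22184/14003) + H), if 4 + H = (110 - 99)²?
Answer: 2*√63824005584559/1554333 ≈ 10.280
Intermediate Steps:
H = 117 (H = -4 + (110 - 99)² = -4 + 11² = -4 + 121 = 117)
√((-22715/2331 - 22184/14003) + H) = √((-22715/2331 - 22184/14003) + 117) = √((-22715*1/2331 - 22184*1/14003) + 117) = √((-3245/333 - 22184/14003) + 117) = √(-52827007/4662999 + 117) = √(492743876/4662999) = 2*√63824005584559/1554333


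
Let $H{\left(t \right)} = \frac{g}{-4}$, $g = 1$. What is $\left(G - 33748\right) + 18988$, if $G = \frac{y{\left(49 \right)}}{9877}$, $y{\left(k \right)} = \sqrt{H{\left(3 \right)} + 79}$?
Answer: $-14760 + \frac{3 \sqrt{35}}{19754} \approx -14760.0$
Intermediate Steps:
$H{\left(t \right)} = - \frac{1}{4}$ ($H{\left(t \right)} = 1 \frac{1}{-4} = 1 \left(- \frac{1}{4}\right) = - \frac{1}{4}$)
$y{\left(k \right)} = \frac{3 \sqrt{35}}{2}$ ($y{\left(k \right)} = \sqrt{- \frac{1}{4} + 79} = \sqrt{\frac{315}{4}} = \frac{3 \sqrt{35}}{2}$)
$G = \frac{3 \sqrt{35}}{19754}$ ($G = \frac{\frac{3}{2} \sqrt{35}}{9877} = \frac{3 \sqrt{35}}{2} \cdot \frac{1}{9877} = \frac{3 \sqrt{35}}{19754} \approx 0.00089846$)
$\left(G - 33748\right) + 18988 = \left(\frac{3 \sqrt{35}}{19754} - 33748\right) + 18988 = \left(-33748 + \frac{3 \sqrt{35}}{19754}\right) + 18988 = -14760 + \frac{3 \sqrt{35}}{19754}$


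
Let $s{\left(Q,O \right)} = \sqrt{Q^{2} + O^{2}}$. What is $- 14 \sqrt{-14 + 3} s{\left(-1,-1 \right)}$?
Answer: $- 14 i \sqrt{22} \approx - 65.666 i$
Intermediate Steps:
$s{\left(Q,O \right)} = \sqrt{O^{2} + Q^{2}}$
$- 14 \sqrt{-14 + 3} s{\left(-1,-1 \right)} = - 14 \sqrt{-14 + 3} \sqrt{\left(-1\right)^{2} + \left(-1\right)^{2}} = - 14 \sqrt{-11} \sqrt{1 + 1} = - 14 i \sqrt{11} \sqrt{2} = - 14 i \sqrt{22}$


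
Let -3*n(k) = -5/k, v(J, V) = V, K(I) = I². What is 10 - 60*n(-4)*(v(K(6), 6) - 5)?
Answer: 35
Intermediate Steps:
n(k) = 5/(3*k) (n(k) = -(-5)/(3*k) = 5/(3*k))
10 - 60*n(-4)*(v(K(6), 6) - 5) = 10 - 60*(5/3)/(-4)*(6 - 5) = 10 - 60*(5/3)*(-¼) = 10 - (-25) = 10 - 60*(-5/12) = 10 + 25 = 35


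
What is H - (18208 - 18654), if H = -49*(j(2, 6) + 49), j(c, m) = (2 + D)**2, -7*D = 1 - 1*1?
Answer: -2151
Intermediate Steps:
D = 0 (D = -(1 - 1*1)/7 = -(1 - 1)/7 = -1/7*0 = 0)
j(c, m) = 4 (j(c, m) = (2 + 0)**2 = 2**2 = 4)
H = -2597 (H = -49*(4 + 49) = -49*53 = -2597)
H - (18208 - 18654) = -2597 - (18208 - 18654) = -2597 - 1*(-446) = -2597 + 446 = -2151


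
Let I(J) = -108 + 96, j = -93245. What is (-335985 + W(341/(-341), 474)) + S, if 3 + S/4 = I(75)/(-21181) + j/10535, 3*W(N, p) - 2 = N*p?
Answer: -45010796620141/133885101 ≈ -3.3619e+5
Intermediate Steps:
W(N, p) = ⅔ + N*p/3 (W(N, p) = ⅔ + (N*p)/3 = ⅔ + N*p/3)
I(J) = -12
S = -2115457144/44628367 (S = -12 + 4*(-12/(-21181) - 93245/10535) = -12 + 4*(-12*(-1/21181) - 93245*1/10535) = -12 + 4*(12/21181 - 18649/2107) = -12 + 4*(-394979185/44628367) = -12 - 1579916740/44628367 = -2115457144/44628367 ≈ -47.402)
(-335985 + W(341/(-341), 474)) + S = (-335985 + (⅔ + (⅓)*(341/(-341))*474)) - 2115457144/44628367 = (-335985 + (⅔ + (⅓)*(341*(-1/341))*474)) - 2115457144/44628367 = (-335985 + (⅔ + (⅓)*(-1)*474)) - 2115457144/44628367 = (-335985 + (⅔ - 158)) - 2115457144/44628367 = (-335985 - 472/3) - 2115457144/44628367 = -1008427/3 - 2115457144/44628367 = -45010796620141/133885101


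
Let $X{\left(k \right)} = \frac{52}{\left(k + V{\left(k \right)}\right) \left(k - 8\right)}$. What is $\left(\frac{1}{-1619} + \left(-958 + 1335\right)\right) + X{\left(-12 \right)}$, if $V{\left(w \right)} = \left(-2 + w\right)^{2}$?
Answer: $\frac{561511993}{1489480} \approx 376.99$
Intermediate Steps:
$X{\left(k \right)} = \frac{52}{\left(-8 + k\right) \left(k + \left(-2 + k\right)^{2}\right)}$ ($X{\left(k \right)} = \frac{52}{\left(k + \left(-2 + k\right)^{2}\right) \left(k - 8\right)} = \frac{52}{\left(k + \left(-2 + k\right)^{2}\right) \left(-8 + k\right)} = \frac{52}{\left(-8 + k\right) \left(k + \left(-2 + k\right)^{2}\right)}$)
$\left(\frac{1}{-1619} + \left(-958 + 1335\right)\right) + X{\left(-12 \right)} = \left(\frac{1}{-1619} + \left(-958 + 1335\right)\right) + \frac{52}{-32 + \left(-12\right)^{3} - 11 \left(-12\right)^{2} + 28 \left(-12\right)} = \left(- \frac{1}{1619} + 377\right) + \frac{52}{-32 - 1728 - 1584 - 336} = \frac{610362}{1619} + \frac{52}{-32 - 1728 - 1584 - 336} = \frac{610362}{1619} + \frac{52}{-3680} = \frac{610362}{1619} + 52 \left(- \frac{1}{3680}\right) = \frac{610362}{1619} - \frac{13}{920} = \frac{561511993}{1489480}$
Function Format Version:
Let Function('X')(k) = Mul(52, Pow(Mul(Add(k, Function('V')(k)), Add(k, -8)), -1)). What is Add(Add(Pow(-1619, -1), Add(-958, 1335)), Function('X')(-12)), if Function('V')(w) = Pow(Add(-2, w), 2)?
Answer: Rational(561511993, 1489480) ≈ 376.99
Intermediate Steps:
Function('X')(k) = Mul(52, Pow(Add(-8, k), -1), Pow(Add(k, Pow(Add(-2, k), 2)), -1)) (Function('X')(k) = Mul(52, Pow(Mul(Add(k, Pow(Add(-2, k), 2)), Add(k, -8)), -1)) = Mul(52, Pow(Mul(Add(k, Pow(Add(-2, k), 2)), Add(-8, k)), -1)) = Mul(52, Pow(Mul(Add(-8, k), Add(k, Pow(Add(-2, k), 2))), -1)) = Mul(52, Mul(Pow(Add(-8, k), -1), Pow(Add(k, Pow(Add(-2, k), 2)), -1))) = Mul(52, Pow(Add(-8, k), -1), Pow(Add(k, Pow(Add(-2, k), 2)), -1)))
Add(Add(Pow(-1619, -1), Add(-958, 1335)), Function('X')(-12)) = Add(Add(Pow(-1619, -1), Add(-958, 1335)), Mul(52, Pow(Add(-32, Pow(-12, 3), Mul(-11, Pow(-12, 2)), Mul(28, -12)), -1))) = Add(Add(Rational(-1, 1619), 377), Mul(52, Pow(Add(-32, -1728, Mul(-11, 144), -336), -1))) = Add(Rational(610362, 1619), Mul(52, Pow(Add(-32, -1728, -1584, -336), -1))) = Add(Rational(610362, 1619), Mul(52, Pow(-3680, -1))) = Add(Rational(610362, 1619), Mul(52, Rational(-1, 3680))) = Add(Rational(610362, 1619), Rational(-13, 920)) = Rational(561511993, 1489480)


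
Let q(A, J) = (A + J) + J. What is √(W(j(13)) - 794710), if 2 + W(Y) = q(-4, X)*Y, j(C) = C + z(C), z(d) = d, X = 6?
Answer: 2*I*√198626 ≈ 891.35*I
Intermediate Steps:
q(A, J) = A + 2*J
j(C) = 2*C (j(C) = C + C = 2*C)
W(Y) = -2 + 8*Y (W(Y) = -2 + (-4 + 2*6)*Y = -2 + (-4 + 12)*Y = -2 + 8*Y)
√(W(j(13)) - 794710) = √((-2 + 8*(2*13)) - 794710) = √((-2 + 8*26) - 794710) = √((-2 + 208) - 794710) = √(206 - 794710) = √(-794504) = 2*I*√198626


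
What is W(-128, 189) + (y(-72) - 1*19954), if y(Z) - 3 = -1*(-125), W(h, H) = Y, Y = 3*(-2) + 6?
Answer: -19826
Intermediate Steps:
Y = 0 (Y = -6 + 6 = 0)
W(h, H) = 0
y(Z) = 128 (y(Z) = 3 - 1*(-125) = 3 + 125 = 128)
W(-128, 189) + (y(-72) - 1*19954) = 0 + (128 - 1*19954) = 0 + (128 - 19954) = 0 - 19826 = -19826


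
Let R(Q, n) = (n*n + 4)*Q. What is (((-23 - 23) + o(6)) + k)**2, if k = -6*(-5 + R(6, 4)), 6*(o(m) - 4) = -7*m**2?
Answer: 599076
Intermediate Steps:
o(m) = 4 - 7*m**2/6 (o(m) = 4 + (-7*m**2)/6 = 4 - 7*m**2/6)
R(Q, n) = Q*(4 + n**2) (R(Q, n) = (n**2 + 4)*Q = (4 + n**2)*Q = Q*(4 + n**2))
k = -690 (k = -6*(-5 + 6*(4 + 4**2)) = -6*(-5 + 6*(4 + 16)) = -6*(-5 + 6*20) = -6*(-5 + 120) = -6*115 = -690)
(((-23 - 23) + o(6)) + k)**2 = (((-23 - 23) + (4 - 7/6*6**2)) - 690)**2 = ((-46 + (4 - 7/6*36)) - 690)**2 = ((-46 + (4 - 42)) - 690)**2 = ((-46 - 38) - 690)**2 = (-84 - 690)**2 = (-774)**2 = 599076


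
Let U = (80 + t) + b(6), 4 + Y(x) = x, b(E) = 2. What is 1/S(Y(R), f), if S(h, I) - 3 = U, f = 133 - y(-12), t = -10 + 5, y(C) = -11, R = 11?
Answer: 1/80 ≈ 0.012500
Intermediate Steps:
Y(x) = -4 + x
t = -5
f = 144 (f = 133 - 1*(-11) = 133 + 11 = 144)
U = 77 (U = (80 - 5) + 2 = 75 + 2 = 77)
S(h, I) = 80 (S(h, I) = 3 + 77 = 80)
1/S(Y(R), f) = 1/80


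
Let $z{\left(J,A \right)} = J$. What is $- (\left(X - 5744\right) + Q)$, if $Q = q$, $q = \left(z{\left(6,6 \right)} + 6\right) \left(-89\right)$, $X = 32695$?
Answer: $-25883$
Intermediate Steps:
$q = -1068$ ($q = \left(6 + 6\right) \left(-89\right) = 12 \left(-89\right) = -1068$)
$Q = -1068$
$- (\left(X - 5744\right) + Q) = - (\left(32695 - 5744\right) - 1068) = - (26951 - 1068) = \left(-1\right) 25883 = -25883$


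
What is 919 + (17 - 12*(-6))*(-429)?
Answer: -37262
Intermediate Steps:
919 + (17 - 12*(-6))*(-429) = 919 + (17 + 72)*(-429) = 919 + 89*(-429) = 919 - 38181 = -37262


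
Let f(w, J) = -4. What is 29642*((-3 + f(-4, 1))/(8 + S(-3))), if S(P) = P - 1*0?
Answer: -207494/5 ≈ -41499.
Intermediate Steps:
S(P) = P (S(P) = P + 0 = P)
29642*((-3 + f(-4, 1))/(8 + S(-3))) = 29642*((-3 - 4)/(8 - 3)) = 29642*(-7/5) = -207494/5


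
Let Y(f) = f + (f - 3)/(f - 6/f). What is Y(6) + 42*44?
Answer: 9273/5 ≈ 1854.6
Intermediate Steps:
Y(f) = f + (-3 + f)/(f - 6/f)
Y(6) + 42*44 = 6*(-9 + 6 + 6²)/(-6 + 6²) + 42*44 = 6*(-9 + 6 + 36)/(-6 + 36) + 1848 = 6*33/30 + 1848 = 6*(1/30)*33 + 1848 = 33/5 + 1848 = 9273/5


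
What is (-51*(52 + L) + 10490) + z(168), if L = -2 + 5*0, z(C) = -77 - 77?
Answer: 7786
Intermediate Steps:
z(C) = -154
L = -2 (L = -2 + 0 = -2)
(-51*(52 + L) + 10490) + z(168) = (-51*(52 - 2) + 10490) - 154 = (-51*50 + 10490) - 154 = (-2550 + 10490) - 154 = 7940 - 154 = 7786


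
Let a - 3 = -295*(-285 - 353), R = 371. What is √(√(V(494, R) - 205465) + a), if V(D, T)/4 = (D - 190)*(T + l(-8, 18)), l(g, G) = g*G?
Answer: √(188213 + √70567) ≈ 434.14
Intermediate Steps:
l(g, G) = G*g
V(D, T) = 4*(-190 + D)*(-144 + T) (V(D, T) = 4*((D - 190)*(T + 18*(-8))) = 4*((-190 + D)*(T - 144)) = 4*((-190 + D)*(-144 + T)) = 4*(-190 + D)*(-144 + T))
a = 188213 (a = 3 - 295*(-285 - 353) = 3 - 295*(-638) = 3 + 188210 = 188213)
√(√(V(494, R) - 205465) + a) = √(√((109440 - 760*371 - 576*494 + 4*494*371) - 205465) + 188213) = √(√((109440 - 281960 - 284544 + 733096) - 205465) + 188213) = √(√(276032 - 205465) + 188213) = √(√70567 + 188213) = √(188213 + √70567)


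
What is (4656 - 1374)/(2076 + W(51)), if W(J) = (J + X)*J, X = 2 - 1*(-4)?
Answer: 1094/1661 ≈ 0.65864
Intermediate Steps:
X = 6 (X = 2 + 4 = 6)
W(J) = J*(6 + J) (W(J) = (J + 6)*J = (6 + J)*J = J*(6 + J))
(4656 - 1374)/(2076 + W(51)) = (4656 - 1374)/(2076 + 51*(6 + 51)) = 3282/(2076 + 51*57) = 3282/(2076 + 2907) = 3282/4983 = 3282*(1/4983) = 1094/1661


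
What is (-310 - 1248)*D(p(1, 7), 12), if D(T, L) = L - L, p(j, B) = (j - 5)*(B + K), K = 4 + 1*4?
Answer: 0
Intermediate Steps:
K = 8 (K = 4 + 4 = 8)
p(j, B) = (-5 + j)*(8 + B) (p(j, B) = (j - 5)*(B + 8) = (-5 + j)*(8 + B))
D(T, L) = 0
(-310 - 1248)*D(p(1, 7), 12) = (-310 - 1248)*0 = -1558*0 = 0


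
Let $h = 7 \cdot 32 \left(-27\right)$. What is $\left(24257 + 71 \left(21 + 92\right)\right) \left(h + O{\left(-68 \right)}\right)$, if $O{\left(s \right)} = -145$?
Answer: $-199910040$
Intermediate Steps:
$h = -6048$ ($h = 224 \left(-27\right) = -6048$)
$\left(24257 + 71 \left(21 + 92\right)\right) \left(h + O{\left(-68 \right)}\right) = \left(24257 + 71 \left(21 + 92\right)\right) \left(-6048 - 145\right) = \left(24257 + 71 \cdot 113\right) \left(-6193\right) = \left(24257 + 8023\right) \left(-6193\right) = 32280 \left(-6193\right) = -199910040$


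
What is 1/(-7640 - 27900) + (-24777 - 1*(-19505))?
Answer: -187366881/35540 ≈ -5272.0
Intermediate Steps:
1/(-7640 - 27900) + (-24777 - 1*(-19505)) = 1/(-35540) + (-24777 + 19505) = -1/35540 - 5272 = -187366881/35540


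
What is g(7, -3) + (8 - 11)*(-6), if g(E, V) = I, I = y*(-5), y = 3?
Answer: 3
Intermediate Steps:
I = -15 (I = 3*(-5) = -15)
g(E, V) = -15
g(7, -3) + (8 - 11)*(-6) = -15 + (8 - 11)*(-6) = -15 - 3*(-6) = -15 + 18 = 3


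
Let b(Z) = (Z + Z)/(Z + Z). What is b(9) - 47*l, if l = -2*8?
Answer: 753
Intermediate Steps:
l = -16
b(Z) = 1 (b(Z) = (2*Z)/((2*Z)) = (2*Z)*(1/(2*Z)) = 1)
b(9) - 47*l = 1 - 47*(-16) = 1 + 752 = 753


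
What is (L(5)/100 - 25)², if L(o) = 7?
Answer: 6215049/10000 ≈ 621.50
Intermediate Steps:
(L(5)/100 - 25)² = (7/100 - 25)² = (-2493/100)² = 6215049/10000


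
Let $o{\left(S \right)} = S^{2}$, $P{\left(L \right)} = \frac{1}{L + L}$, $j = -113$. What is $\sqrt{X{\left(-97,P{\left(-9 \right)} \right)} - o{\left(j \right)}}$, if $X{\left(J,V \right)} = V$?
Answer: $\frac{i \sqrt{459686}}{6} \approx 113.0 i$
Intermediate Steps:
$P{\left(L \right)} = \frac{1}{2 L}$
$\sqrt{X{\left(-97,P{\left(-9 \right)} \right)} - o{\left(j \right)}} = \sqrt{\frac{1}{2 \left(-9\right)} - \left(-113\right)^{2}} = \sqrt{\frac{1}{2} \left(- \frac{1}{9}\right) - 12769} = \sqrt{- \frac{1}{18} - 12769} = \sqrt{- \frac{229843}{18}} = \frac{i \sqrt{459686}}{6}$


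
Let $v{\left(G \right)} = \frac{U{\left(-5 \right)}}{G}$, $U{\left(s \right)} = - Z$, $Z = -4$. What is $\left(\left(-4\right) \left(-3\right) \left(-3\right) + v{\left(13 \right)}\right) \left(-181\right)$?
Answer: $\frac{83984}{13} \approx 6460.3$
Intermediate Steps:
$U{\left(s \right)} = 4$ ($U{\left(s \right)} = \left(-1\right) \left(-4\right) = 4$)
$v{\left(G \right)} = \frac{4}{G}$
$\left(\left(-4\right) \left(-3\right) \left(-3\right) + v{\left(13 \right)}\right) \left(-181\right) = \left(\left(-4\right) \left(-3\right) \left(-3\right) + \frac{4}{13}\right) \left(-181\right) = \left(12 \left(-3\right) + 4 \cdot \frac{1}{13}\right) \left(-181\right) = \left(-36 + \frac{4}{13}\right) \left(-181\right) = \left(- \frac{464}{13}\right) \left(-181\right) = \frac{83984}{13}$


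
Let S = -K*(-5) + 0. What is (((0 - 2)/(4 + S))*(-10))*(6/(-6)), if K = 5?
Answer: -20/29 ≈ -0.68966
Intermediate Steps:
S = 25 (S = -1*5*(-5) + 0 = -5*(-5) + 0 = 25 + 0 = 25)
(((0 - 2)/(4 + S))*(-10))*(6/(-6)) = (((0 - 2)/(4 + 25))*(-10))*(6/(-6)) = (-2/29*(-10))*(6*(-1/6)) = (-2*1/29*(-10))*(-1) = -2/29*(-10)*(-1) = (20/29)*(-1) = -20/29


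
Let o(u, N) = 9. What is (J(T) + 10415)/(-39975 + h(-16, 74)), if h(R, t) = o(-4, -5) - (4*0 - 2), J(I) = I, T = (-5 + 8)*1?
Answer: -5209/19982 ≈ -0.26068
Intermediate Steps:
T = 3 (T = 3*1 = 3)
h(R, t) = 11 (h(R, t) = 9 - (4*0 - 2) = 9 - (0 - 2) = 9 - 1*(-2) = 9 + 2 = 11)
(J(T) + 10415)/(-39975 + h(-16, 74)) = (3 + 10415)/(-39975 + 11) = 10418/(-39964) = 10418*(-1/39964) = -5209/19982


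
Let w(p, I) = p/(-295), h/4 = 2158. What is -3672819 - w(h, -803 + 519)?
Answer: -1083472973/295 ≈ -3.6728e+6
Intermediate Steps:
h = 8632 (h = 4*2158 = 8632)
w(p, I) = -p/295 (w(p, I) = p*(-1/295) = -p/295)
-3672819 - w(h, -803 + 519) = -3672819 - (-1)*8632/295 = -3672819 - 1*(-8632/295) = -3672819 + 8632/295 = -1083472973/295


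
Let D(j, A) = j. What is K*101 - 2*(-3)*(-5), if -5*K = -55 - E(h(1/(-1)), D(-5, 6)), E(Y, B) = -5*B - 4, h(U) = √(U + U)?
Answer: 7526/5 ≈ 1505.2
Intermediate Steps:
h(U) = √2*√U (h(U) = √(2*U) = √2*√U)
E(Y, B) = -4 - 5*B
K = 76/5 (K = -(-55 - (-4 - 5*(-5)))/5 = -(-55 - (-4 + 25))/5 = -(-55 - 1*21)/5 = -(-55 - 21)/5 = -⅕*(-76) = 76/5 ≈ 15.200)
K*101 - 2*(-3)*(-5) = (76/5)*101 - 2*(-3)*(-5) = 7676/5 + 6*(-5) = 7676/5 - 30 = 7526/5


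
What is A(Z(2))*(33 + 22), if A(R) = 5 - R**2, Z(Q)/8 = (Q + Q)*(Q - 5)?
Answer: -506605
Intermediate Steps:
Z(Q) = 16*Q*(-5 + Q) (Z(Q) = 8*((Q + Q)*(Q - 5)) = 8*((2*Q)*(-5 + Q)) = 8*(2*Q*(-5 + Q)) = 16*Q*(-5 + Q))
A(Z(2))*(33 + 22) = (5 - (16*2*(-5 + 2))**2)*(33 + 22) = (5 - (16*2*(-3))**2)*55 = (5 - 1*(-96)**2)*55 = (5 - 1*9216)*55 = (5 - 9216)*55 = -9211*55 = -506605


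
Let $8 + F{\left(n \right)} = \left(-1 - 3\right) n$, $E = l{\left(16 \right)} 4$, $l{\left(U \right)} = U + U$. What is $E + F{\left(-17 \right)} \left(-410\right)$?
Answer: $-24472$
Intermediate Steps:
$l{\left(U \right)} = 2 U$
$E = 128$ ($E = 2 \cdot 16 \cdot 4 = 32 \cdot 4 = 128$)
$F{\left(n \right)} = -8 - 4 n$ ($F{\left(n \right)} = -8 + \left(-1 - 3\right) n = -8 - 4 n$)
$E + F{\left(-17 \right)} \left(-410\right) = 128 + \left(-8 - -68\right) \left(-410\right) = 128 + \left(-8 + 68\right) \left(-410\right) = 128 + 60 \left(-410\right) = 128 - 24600 = -24472$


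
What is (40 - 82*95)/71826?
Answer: -3875/35913 ≈ -0.10790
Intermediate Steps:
(40 - 82*95)/71826 = (40 - 7790)*(1/71826) = -7750*1/71826 = -3875/35913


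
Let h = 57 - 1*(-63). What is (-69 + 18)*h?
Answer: -6120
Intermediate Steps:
h = 120 (h = 57 + 63 = 120)
(-69 + 18)*h = (-69 + 18)*120 = -51*120 = -6120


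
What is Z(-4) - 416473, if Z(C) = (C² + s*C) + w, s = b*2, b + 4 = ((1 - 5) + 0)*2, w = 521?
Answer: -415840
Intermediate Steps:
b = -12 (b = -4 + ((1 - 5) + 0)*2 = -4 + (-4 + 0)*2 = -4 - 4*2 = -4 - 8 = -12)
s = -24 (s = -12*2 = -24)
Z(C) = 521 + C² - 24*C (Z(C) = (C² - 24*C) + 521 = 521 + C² - 24*C)
Z(-4) - 416473 = (521 + (-4)² - 24*(-4)) - 416473 = (521 + 16 + 96) - 416473 = 633 - 416473 = -415840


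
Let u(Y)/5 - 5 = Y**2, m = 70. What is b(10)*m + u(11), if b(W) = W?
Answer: 1330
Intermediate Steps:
u(Y) = 25 + 5*Y**2
b(10)*m + u(11) = 10*70 + (25 + 5*11**2) = 700 + (25 + 5*121) = 700 + (25 + 605) = 700 + 630 = 1330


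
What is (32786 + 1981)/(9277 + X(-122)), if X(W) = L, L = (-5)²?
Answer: 34767/9302 ≈ 3.7376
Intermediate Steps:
L = 25
X(W) = 25
(32786 + 1981)/(9277 + X(-122)) = (32786 + 1981)/(9277 + 25) = 34767/9302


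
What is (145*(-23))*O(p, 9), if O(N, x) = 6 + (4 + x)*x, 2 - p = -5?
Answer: -410205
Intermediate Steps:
p = 7 (p = 2 - 1*(-5) = 2 + 5 = 7)
O(N, x) = 6 + x*(4 + x)
(145*(-23))*O(p, 9) = (145*(-23))*(6 + 9**2 + 4*9) = -3335*(6 + 81 + 36) = -3335*123 = -410205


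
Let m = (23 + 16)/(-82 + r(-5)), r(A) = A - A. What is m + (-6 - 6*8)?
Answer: -4467/82 ≈ -54.476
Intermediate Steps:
r(A) = 0
m = -39/82 (m = (23 + 16)/(-82 + 0) = 39/(-82) = 39*(-1/82) = -39/82 ≈ -0.47561)
m + (-6 - 6*8) = -39/82 + (-6 - 6*8) = -39/82 + (-6 - 48) = -39/82 - 54 = -4467/82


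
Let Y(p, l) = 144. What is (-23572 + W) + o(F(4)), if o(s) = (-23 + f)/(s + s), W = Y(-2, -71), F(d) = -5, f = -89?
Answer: -117084/5 ≈ -23417.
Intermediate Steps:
W = 144
o(s) = -56/s (o(s) = (-23 - 89)/(s + s) = -112*1/(2*s) = -56/s)
(-23572 + W) + o(F(4)) = (-23572 + 144) - 56/(-5) = -23428 - 56*(-⅕) = -23428 + 56/5 = -117084/5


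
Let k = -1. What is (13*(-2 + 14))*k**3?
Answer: -156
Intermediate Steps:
(13*(-2 + 14))*k**3 = (13*(-2 + 14))*(-1)**3 = (13*12)*(-1) = 156*(-1) = -156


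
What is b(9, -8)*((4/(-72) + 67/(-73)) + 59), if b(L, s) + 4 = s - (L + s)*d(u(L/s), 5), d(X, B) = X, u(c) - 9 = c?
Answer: -4041091/3504 ≈ -1153.3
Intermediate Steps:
u(c) = 9 + c
b(L, s) = -4 + s - (9 + L/s)*(L + s) (b(L, s) = -4 + (s - (L + s)*(9 + L/s)) = -4 + (s - (9 + L/s)*(L + s)) = -4 + s - (9 + L/s)*(L + s))
b(9, -8)*((4/(-72) + 67/(-73)) + 59) = (-4 - 10*9 - 8*(-8) - 1*9²/(-8))*((4/(-72) + 67/(-73)) + 59) = (-4 - 90 + 64 - 1*81*(-⅛))*((4*(-1/72) + 67*(-1/73)) + 59) = (-4 - 90 + 64 + 81/8)*((-1/18 - 67/73) + 59) = -159*(-1279/1314 + 59)/8 = -159/8*76247/1314 = -4041091/3504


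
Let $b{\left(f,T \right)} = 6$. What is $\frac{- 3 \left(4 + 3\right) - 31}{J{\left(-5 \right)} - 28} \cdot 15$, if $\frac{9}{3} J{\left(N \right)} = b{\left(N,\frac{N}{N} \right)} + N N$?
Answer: $\frac{2340}{53} \approx 44.151$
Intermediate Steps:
$J{\left(N \right)} = 2 + \frac{N^{2}}{3}$ ($J{\left(N \right)} = \frac{6 + N N}{3} = \frac{6 + N^{2}}{3} = 2 + \frac{N^{2}}{3}$)
$\frac{- 3 \left(4 + 3\right) - 31}{J{\left(-5 \right)} - 28} \cdot 15 = \frac{- 3 \left(4 + 3\right) - 31}{\left(2 + \frac{\left(-5\right)^{2}}{3}\right) - 28} \cdot 15 = \frac{\left(-3\right) 7 - 31}{\left(2 + \frac{1}{3} \cdot 25\right) - 28} \cdot 15 = \frac{-21 - 31}{\left(2 + \frac{25}{3}\right) - 28} \cdot 15 = - \frac{52}{\frac{31}{3} - 28} \cdot 15 = - \frac{52}{- \frac{53}{3}} \cdot 15 = \left(-52\right) \left(- \frac{3}{53}\right) 15 = \frac{156}{53} \cdot 15 = \frac{2340}{53}$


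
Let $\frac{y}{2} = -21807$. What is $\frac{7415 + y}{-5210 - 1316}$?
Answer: $\frac{36199}{6526} \approx 5.5469$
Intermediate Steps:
$y = -43614$ ($y = 2 \left(-21807\right) = -43614$)
$\frac{7415 + y}{-5210 - 1316} = \frac{7415 - 43614}{-5210 - 1316} = - \frac{36199}{-6526} = \left(-36199\right) \left(- \frac{1}{6526}\right) = \frac{36199}{6526}$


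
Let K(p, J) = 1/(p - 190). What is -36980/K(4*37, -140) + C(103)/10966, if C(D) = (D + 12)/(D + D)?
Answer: 3508582227475/2258996 ≈ 1.5532e+6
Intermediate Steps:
K(p, J) = 1/(-190 + p)
C(D) = (12 + D)/(2*D) (C(D) = (12 + D)/((2*D)) = (12 + D)*(1/(2*D)) = (12 + D)/(2*D))
-36980/K(4*37, -140) + C(103)/10966 = -36980/(1/(-190 + 4*37)) + ((1/2)*(12 + 103)/103)/10966 = -36980/(1/(-190 + 148)) + ((1/2)*(1/103)*115)*(1/10966) = -36980/(1/(-42)) + (115/206)*(1/10966) = -36980/(-1/42) + 115/2258996 = -36980*(-42) + 115/2258996 = 1553160 + 115/2258996 = 3508582227475/2258996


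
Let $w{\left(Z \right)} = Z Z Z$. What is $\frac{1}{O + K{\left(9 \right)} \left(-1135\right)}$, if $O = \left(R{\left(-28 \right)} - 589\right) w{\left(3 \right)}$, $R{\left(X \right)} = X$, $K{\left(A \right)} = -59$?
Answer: $\frac{1}{50306} \approx 1.9878 \cdot 10^{-5}$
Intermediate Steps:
$w{\left(Z \right)} = Z^{3}$ ($w{\left(Z \right)} = Z^{2} Z = Z^{3}$)
$O = -16659$ ($O = \left(-28 - 589\right) 3^{3} = \left(-617\right) 27 = -16659$)
$\frac{1}{O + K{\left(9 \right)} \left(-1135\right)} = \frac{1}{-16659 - -66965} = \frac{1}{-16659 + 66965} = \frac{1}{50306}$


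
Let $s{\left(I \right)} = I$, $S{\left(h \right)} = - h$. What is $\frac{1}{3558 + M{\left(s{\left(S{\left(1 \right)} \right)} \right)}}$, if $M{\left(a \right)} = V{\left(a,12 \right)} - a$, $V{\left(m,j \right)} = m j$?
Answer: $\frac{1}{3547} \approx 0.00028193$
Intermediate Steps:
$V{\left(m,j \right)} = j m$
$M{\left(a \right)} = 11 a$ ($M{\left(a \right)} = 12 a - a = 11 a$)
$\frac{1}{3558 + M{\left(s{\left(S{\left(1 \right)} \right)} \right)}} = \frac{1}{3558 + 11 \left(\left(-1\right) 1\right)} = \frac{1}{3558 + 11 \left(-1\right)} = \frac{1}{3558 - 11} = \frac{1}{3547}$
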